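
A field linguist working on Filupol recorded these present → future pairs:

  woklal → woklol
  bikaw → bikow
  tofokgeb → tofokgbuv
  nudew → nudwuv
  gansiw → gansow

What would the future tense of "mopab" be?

mopob

nudew and gansiw both end in -w yet inflect differently (nudwuv, gansow), so the final letter is not what conditions the rule; the last vowel is.
"mopab" has last vowel 'a'. The stems whose last vowel is 'a' (bikaw → bikow, woklal → woklol) change the last vowel to 'o'.
So mopab → mopob.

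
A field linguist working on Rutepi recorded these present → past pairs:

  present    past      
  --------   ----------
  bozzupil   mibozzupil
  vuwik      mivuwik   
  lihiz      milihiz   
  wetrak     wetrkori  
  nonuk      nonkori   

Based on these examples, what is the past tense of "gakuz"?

vuwik and wetrak both end in -k yet inflect differently (mivuwik, wetrkori), so the final letter is not what conditions the rule; the last vowel is.
"gakuz" has last vowel 'u'. The one such stem in the data (nonuk → nonkori) deletes the last vowel and adds -ori (as does wetrak), so the same rule applies.
The other pattern: stems whose last vowel is 'i' add the prefix mi-.
So gakuz → gakzori.

gakzori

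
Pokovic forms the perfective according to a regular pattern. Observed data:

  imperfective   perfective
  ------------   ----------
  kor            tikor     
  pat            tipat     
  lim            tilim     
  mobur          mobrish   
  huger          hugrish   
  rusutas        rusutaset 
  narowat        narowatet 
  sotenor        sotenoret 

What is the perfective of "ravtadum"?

"ravtadum" has 3 vowels. The stems with 3 vowels (rusutas → rusutaset, narowat → narowatet, sotenor → sotenoret) add -et.
The other patterns: stems with 1 vowel add the prefix ti-; stems with 2 vowels delete the last vowel and add -ish.
So ravtadum → ravtadumet.

ravtadumet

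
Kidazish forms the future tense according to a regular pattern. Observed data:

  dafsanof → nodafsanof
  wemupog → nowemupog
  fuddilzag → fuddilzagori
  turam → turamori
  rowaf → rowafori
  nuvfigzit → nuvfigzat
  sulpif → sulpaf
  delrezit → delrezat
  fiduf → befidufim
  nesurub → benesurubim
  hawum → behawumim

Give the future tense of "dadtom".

nodadtom

"dadtom" has last vowel 'o'. The stems whose last vowel is 'o' (dafsanof → nodafsanof, wemupog → nowemupog) add the prefix no-.
The other patterns: stems whose last vowel is 'a' add -ori; stems whose last vowel is 'i' change the last vowel to 'a'; stems whose last vowel is 'u' add be- … -im around the stem.
So dadtom → nodadtom.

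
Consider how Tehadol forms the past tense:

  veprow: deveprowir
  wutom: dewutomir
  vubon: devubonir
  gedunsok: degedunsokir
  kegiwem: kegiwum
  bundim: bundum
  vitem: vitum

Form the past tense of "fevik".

"fevik" has last vowel 'i'. The one such stem in the data (bundim → bundum) changes the last vowel to 'u' (as do kegiwem, vitem), so the same rule applies.
The other pattern: stems whose last vowel is 'o' add de- … -ir around the stem.
So fevik → fevuk.

fevuk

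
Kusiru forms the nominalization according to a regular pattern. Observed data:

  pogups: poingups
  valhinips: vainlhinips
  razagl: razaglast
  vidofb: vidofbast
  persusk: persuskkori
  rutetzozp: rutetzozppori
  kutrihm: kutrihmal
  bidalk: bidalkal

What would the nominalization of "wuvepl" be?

persusk and bidalk both end in -k yet inflect differently (persuskkori, bidalkal), so the final letter is not what conditions the rule; the second-to-last letter is.
"wuvepl" has second-to-last letter 'p'. The stems whose second-to-last letter is 'p' (pogups → poingups, valhinips → vainlhinips) insert -in- after the first vowel.
So wuvepl → wuinvepl.

wuinvepl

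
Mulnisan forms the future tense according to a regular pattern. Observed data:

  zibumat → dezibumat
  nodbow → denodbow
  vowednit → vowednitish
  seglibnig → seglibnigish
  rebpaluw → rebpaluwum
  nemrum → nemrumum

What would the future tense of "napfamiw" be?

napfamiwish

zibumat and vowednit both end in -t yet inflect differently (dezibumat, vowednitish), so the final letter is not what conditions the rule; the last vowel is.
"napfamiw" has last vowel 'i'. The stems whose last vowel is 'i' (vowednit → vowednitish, seglibnig → seglibnigish) add -ish.
The other patterns: stems whose last vowel is 'a' or 'o' add the prefix de-; stems whose last vowel is 'u' add -um.
So napfamiw → napfamiwish.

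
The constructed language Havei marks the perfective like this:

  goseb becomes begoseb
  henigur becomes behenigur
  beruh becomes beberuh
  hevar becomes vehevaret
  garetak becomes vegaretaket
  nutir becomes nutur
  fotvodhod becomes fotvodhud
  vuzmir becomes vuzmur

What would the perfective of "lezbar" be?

velezbaret

henigur and hevar both end in -r yet inflect differently (behenigur, vehevaret), so the final letter is not what conditions the rule; the last vowel is.
"lezbar" has last vowel 'a'. The stems whose last vowel is 'a' (hevar → vehevaret, garetak → vegaretaket) add ve- … -et around the stem.
The other patterns: stems whose last vowel is 'e' or 'u' add the prefix be-; stems whose last vowel is 'i' or 'o' change the last vowel to 'u'.
So lezbar → velezbaret.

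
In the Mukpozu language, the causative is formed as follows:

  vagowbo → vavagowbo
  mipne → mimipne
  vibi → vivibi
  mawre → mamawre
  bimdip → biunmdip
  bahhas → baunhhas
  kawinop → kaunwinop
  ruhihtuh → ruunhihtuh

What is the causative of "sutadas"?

suuntadas

"sutadas" ends in a consonant. The stems ending in a consonant (bimdip → biunmdip, bahhas → baunhhas, kawinop → kaunwinop) insert -un- after the first vowel.
The other pattern: stems ending in a vowel repeat the first consonant+vowel as a prefix.
So sutadas → suuntadas.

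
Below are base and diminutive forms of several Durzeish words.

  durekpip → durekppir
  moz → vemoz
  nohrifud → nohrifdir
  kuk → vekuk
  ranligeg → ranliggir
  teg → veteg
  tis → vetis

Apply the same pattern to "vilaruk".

ranligeg and teg both end in -g yet inflect differently (ranliggir, veteg), so the final letter is not what conditions the rule; the number of vowels is.
"vilaruk" has 3 vowels. The stems with 3 vowels (ranligeg → ranliggir, nohrifud → nohrifdir, durekpip → durekppir) delete the last vowel and add -ir.
So vilaruk → vilarkir.

vilarkir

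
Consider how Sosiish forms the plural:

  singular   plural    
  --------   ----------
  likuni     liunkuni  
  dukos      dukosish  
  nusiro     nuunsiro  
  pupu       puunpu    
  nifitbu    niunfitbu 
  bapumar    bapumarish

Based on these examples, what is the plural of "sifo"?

siunfo

nusiro and dukos both have last vowel 'o' yet inflect differently (nuunsiro, dukosish), so the last vowel is not what conditions the rule; whether the stem ends in a vowel or a consonant is.
"sifo" ends in a vowel. The stems ending in a vowel (nifitbu → niunfitbu, likuni → liunkuni, nusiro → nuunsiro) insert -un- after the first vowel.
The other pattern: stems ending in a consonant add -ish.
So sifo → siunfo.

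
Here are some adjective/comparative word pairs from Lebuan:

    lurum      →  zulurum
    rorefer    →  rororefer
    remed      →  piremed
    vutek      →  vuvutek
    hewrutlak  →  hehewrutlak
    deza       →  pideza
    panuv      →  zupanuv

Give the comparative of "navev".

vutek and remed both have last vowel 'e' yet inflect differently (vuvutek, piremed), so the last vowel is not what conditions the rule; the final letter is.
"navev" ends in -v. The one such stem in the data (panuv → zupanuv) adds the prefix zu-, so the same rule applies.
The other patterns: stems ending in -k or -r repeat the first consonant+vowel as a prefix; stems ending in -a or -d add the prefix pi-.
So navev → zunavev.

zunavev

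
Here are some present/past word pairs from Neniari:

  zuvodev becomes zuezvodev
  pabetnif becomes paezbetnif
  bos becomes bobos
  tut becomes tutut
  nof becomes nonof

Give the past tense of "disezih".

diezsezih

"disezih" has 3 vowels. The stems with 3 vowels (zuvodev → zuezvodev, pabetnif → paezbetnif) insert -ez- after the first vowel.
The other pattern: stems with 1 vowel repeat the first consonant+vowel as a prefix.
So disezih → diezsezih.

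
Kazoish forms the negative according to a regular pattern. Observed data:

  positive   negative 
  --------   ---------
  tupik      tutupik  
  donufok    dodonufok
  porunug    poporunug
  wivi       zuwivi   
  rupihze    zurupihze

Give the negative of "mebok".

tupik and wivi both have last vowel 'i' yet inflect differently (tutupik, zuwivi), so the last vowel is not what conditions the rule; whether the stem ends in a vowel or a consonant is.
"mebok" ends in a consonant. The stems ending in a consonant (tupik → tutupik, donufok → dodonufok, porunug → poporunug) repeat the first consonant+vowel as a prefix.
The other pattern: stems ending in a vowel add the prefix zu-.
So mebok → memebok.

memebok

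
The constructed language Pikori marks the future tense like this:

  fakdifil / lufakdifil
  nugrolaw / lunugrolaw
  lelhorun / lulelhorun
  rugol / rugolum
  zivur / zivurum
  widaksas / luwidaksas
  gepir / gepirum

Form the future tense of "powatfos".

lupowatfos

fakdifil and rugol both end in -l yet inflect differently (lufakdifil, rugolum), so the final letter is not what conditions the rule; the number of vowels is.
"powatfos" has 3 vowels. The stems with 3 vowels (widaksas → luwidaksas, nugrolaw → lunugrolaw, fakdifil → lufakdifil) add the prefix lu-.
The other pattern: stems with 2 vowels add -um.
So powatfos → lupowatfos.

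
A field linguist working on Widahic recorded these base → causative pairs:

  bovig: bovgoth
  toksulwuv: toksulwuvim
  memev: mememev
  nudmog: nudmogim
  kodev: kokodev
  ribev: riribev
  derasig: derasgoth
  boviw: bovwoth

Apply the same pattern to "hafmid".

hafmdoth

derasig and nudmog both end in -g yet inflect differently (derasgoth, nudmogim), so the final letter is not what conditions the rule; the last vowel is.
"hafmid" has last vowel 'i'. The stems whose last vowel is 'i' (derasig → derasgoth, boviw → bovwoth, bovig → bovgoth) delete the last vowel and add -oth.
So hafmid → hafmdoth.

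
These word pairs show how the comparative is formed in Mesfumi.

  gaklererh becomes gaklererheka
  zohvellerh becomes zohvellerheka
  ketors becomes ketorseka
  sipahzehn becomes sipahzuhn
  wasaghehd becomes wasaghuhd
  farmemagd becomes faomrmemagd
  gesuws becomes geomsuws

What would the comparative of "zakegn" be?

wasaghehd and farmemagd both end in -d yet inflect differently (wasaghuhd, faomrmemagd), so the final letter is not what conditions the rule; the second-to-last letter is.
"zakegn" has second-to-last letter 'g'. The one such stem in the data (farmemagd → faomrmemagd) inserts -om- after the first vowel (as does gesuws), so the same rule applies.
The other patterns: stems whose second-to-last letter is 'r' add -eka; stems whose second-to-last letter is 'h' change the last vowel to 'u'.
So zakegn → zaomkegn.

zaomkegn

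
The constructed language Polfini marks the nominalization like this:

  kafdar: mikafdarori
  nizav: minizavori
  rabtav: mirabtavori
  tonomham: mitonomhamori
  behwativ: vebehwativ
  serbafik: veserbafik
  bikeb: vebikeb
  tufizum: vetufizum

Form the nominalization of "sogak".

misogakori

nizav and behwativ both end in -v yet inflect differently (minizavori, vebehwativ), so the final letter is not what conditions the rule; the last vowel is.
"sogak" has last vowel 'a'. The stems whose last vowel is 'a' (kafdar → mikafdarori, nizav → minizavori, rabtav → mirabtavori) add mi- … -ori around the stem.
The other pattern: stems whose last vowel is 'e', 'i' or 'u' add the prefix ve-.
So sogak → misogakori.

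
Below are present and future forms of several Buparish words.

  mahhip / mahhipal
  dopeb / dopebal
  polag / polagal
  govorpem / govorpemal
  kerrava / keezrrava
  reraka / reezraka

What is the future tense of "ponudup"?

ponudupal

polag and kerrava both have last vowel 'a' yet inflect differently (polagal, keezrrava), so the last vowel is not what conditions the rule; whether the stem ends in a vowel or a consonant is.
"ponudup" ends in a consonant. The stems ending in a consonant (mahhip → mahhipal, dopeb → dopebal, polag → polagal) add -al.
The other pattern: stems ending in a vowel insert -ez- after the first vowel.
So ponudup → ponudupal.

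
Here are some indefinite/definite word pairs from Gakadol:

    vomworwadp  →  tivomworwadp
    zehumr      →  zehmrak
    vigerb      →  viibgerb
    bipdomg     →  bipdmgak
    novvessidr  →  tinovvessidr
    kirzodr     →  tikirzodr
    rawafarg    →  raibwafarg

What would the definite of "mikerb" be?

novvessidr and zehumr both end in -r yet inflect differently (tinovvessidr, zehmrak), so the final letter is not what conditions the rule; the second-to-last letter is.
"mikerb" has second-to-last letter 'r'. The stems whose second-to-last letter is 'r' (vigerb → viibgerb, rawafarg → raibwafarg) insert -ib- after the first vowel.
The other patterns: stems whose second-to-last letter is 'd' add the prefix ti-; stems whose second-to-last letter is 'm' delete the last vowel and add -ak.
So mikerb → miibkerb.

miibkerb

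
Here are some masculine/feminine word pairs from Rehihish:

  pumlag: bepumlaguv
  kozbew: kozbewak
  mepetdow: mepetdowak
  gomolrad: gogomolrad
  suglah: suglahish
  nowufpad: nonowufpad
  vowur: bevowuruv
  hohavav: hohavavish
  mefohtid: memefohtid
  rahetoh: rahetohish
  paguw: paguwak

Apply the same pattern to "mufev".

mufevish

vowur and paguw both have last vowel 'u' yet inflect differently (bevowuruv, paguwak), so the last vowel is not what conditions the rule; the final letter is.
"mufev" ends in -v. The one such stem in the data (hohavav → hohavavish) adds -ish, so the same rule applies.
The other patterns: stems ending in -g or -r add be- … -uv around the stem; stems ending in -w add -ak; stems ending in -d repeat the first consonant+vowel as a prefix.
So mufev → mufevish.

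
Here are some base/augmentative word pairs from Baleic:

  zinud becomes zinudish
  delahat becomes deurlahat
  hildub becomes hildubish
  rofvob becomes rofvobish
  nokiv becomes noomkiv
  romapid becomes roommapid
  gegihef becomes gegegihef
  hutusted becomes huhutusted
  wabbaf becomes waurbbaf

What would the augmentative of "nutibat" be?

nuurtibat

wabbaf and gegihef both end in -f yet inflect differently (waurbbaf, gegegihef), so the final letter is not what conditions the rule; the last vowel is.
"nutibat" has last vowel 'a'. The stems whose last vowel is 'a' (delahat → deurlahat, wabbaf → waurbbaf) insert -ur- after the first vowel.
The other patterns: stems whose last vowel is 'e' repeat the first consonant+vowel as a prefix; stems whose last vowel is 'i' insert -om- after the first vowel; stems whose last vowel is 'o' or 'u' add -ish.
So nutibat → nuurtibat.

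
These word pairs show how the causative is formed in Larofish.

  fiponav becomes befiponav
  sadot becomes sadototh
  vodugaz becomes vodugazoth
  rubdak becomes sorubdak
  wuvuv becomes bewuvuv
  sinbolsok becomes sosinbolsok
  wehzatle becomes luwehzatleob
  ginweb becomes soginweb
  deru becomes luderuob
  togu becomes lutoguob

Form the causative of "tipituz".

vodugaz and fiponav both have last vowel 'a' yet inflect differently (vodugazoth, befiponav), so the last vowel is not what conditions the rule; the final letter is.
"tipituz" ends in -z. The one such stem in the data (vodugaz → vodugazoth) adds -oth, so the same rule applies.
So tipituz → tipituzoth.

tipituzoth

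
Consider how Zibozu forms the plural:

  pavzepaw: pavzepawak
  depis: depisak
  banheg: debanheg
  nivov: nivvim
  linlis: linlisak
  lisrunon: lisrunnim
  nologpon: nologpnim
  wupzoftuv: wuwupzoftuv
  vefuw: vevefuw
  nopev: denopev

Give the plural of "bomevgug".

"bomevgug" has last vowel 'u'. The stems whose last vowel is 'u' (vefuw → vevefuw, wupzoftuv → wuwupzoftuv) repeat the first consonant+vowel as a prefix.
The other patterns: stems whose last vowel is 'o' delete the last vowel and add -im; stems whose last vowel is 'e' add the prefix de-; stems whose last vowel is 'a' or 'i' add -ak.
So bomevgug → bobomevgug.

bobomevgug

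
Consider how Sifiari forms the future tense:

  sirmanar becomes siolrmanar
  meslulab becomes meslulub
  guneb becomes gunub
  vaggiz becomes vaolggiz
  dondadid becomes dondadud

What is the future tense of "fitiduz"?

sirmanar and meslulab both have last vowel 'a' yet inflect differently (siolrmanar, meslulub), so the last vowel is not what conditions the rule; the final letter is.
"fitiduz" ends in -z. The one such stem in the data (vaggiz → vaolggiz) inserts -ol- after the first vowel (as does sirmanar), so the same rule applies.
The other pattern: stems ending in -b or -d change the last vowel to 'u'.
So fitiduz → fioltiduz.

fioltiduz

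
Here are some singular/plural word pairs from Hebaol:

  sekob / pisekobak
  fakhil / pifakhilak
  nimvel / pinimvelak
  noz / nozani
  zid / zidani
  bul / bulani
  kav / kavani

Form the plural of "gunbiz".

pigunbizak

fakhil and bul both end in -l yet inflect differently (pifakhilak, bulani), so the final letter is not what conditions the rule; the number of vowels is.
"gunbiz" has 2 vowels. The stems with 2 vowels (sekob → pisekobak, fakhil → pifakhilak, nimvel → pinimvelak) add pi- … -ak around the stem.
So gunbiz → pigunbizak.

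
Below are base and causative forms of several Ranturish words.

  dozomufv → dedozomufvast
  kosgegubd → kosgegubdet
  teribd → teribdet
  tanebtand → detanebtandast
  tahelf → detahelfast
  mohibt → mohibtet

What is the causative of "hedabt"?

hedabtet

"hedabt" has second-to-last letter 'b'. The stems whose second-to-last letter is 'b' (kosgegubd → kosgegubdet, mohibt → mohibtet, teribd → teribdet) add -et.
So hedabt → hedabtet.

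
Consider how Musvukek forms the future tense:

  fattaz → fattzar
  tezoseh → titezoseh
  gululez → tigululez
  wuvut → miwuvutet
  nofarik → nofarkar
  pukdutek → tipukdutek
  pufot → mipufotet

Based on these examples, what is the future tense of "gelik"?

gelkar

pukdutek and nofarik both end in -k yet inflect differently (tipukdutek, nofarkar), so the final letter is not what conditions the rule; the last vowel is.
"gelik" has last vowel 'i'. The one such stem in the data (nofarik → nofarkar) deletes the last vowel and adds -ar (as does fattaz), so the same rule applies.
The other patterns: stems whose last vowel is 'e' add the prefix ti-; stems whose last vowel is 'o' or 'u' add mi- … -et around the stem.
So gelik → gelkar.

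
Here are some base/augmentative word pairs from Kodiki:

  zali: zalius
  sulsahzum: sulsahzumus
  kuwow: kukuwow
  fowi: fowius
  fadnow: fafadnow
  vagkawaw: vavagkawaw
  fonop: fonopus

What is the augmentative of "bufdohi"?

"bufdohi" ends in -i. The stems ending in -i (zali → zalius, fowi → fowius) add -us.
The other pattern: stems ending in -w repeat the first consonant+vowel as a prefix.
So bufdohi → bufdohius.

bufdohius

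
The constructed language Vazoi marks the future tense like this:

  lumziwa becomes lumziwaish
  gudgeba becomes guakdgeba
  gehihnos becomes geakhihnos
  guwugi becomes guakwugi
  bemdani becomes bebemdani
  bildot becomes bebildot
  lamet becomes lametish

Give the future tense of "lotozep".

gudgeba and lumziwa both end in -a yet inflect differently (guakdgeba, lumziwaish), so the final letter is not what conditions the rule; the first letter is.
"lotozep" begins with l-. The stems beginning with l- (lumziwa → lumziwaish, lamet → lametish) add -ish.
The other patterns: stems beginning with g- insert -ak- after the first vowel; stems beginning with b- add the prefix be-.
So lotozep → lotozepish.

lotozepish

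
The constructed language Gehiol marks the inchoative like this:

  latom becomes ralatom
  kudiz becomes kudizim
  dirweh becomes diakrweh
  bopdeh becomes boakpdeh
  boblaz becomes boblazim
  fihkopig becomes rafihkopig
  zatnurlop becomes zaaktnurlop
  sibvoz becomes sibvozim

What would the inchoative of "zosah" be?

zoaksah

zatnurlop and sibvoz both have last vowel 'o' yet inflect differently (zaaktnurlop, sibvozim), so the last vowel is not what conditions the rule; the final letter is.
"zosah" ends in -h. The stems ending in -h (bopdeh → boakpdeh, dirweh → diakrweh) insert -ak- after the first vowel.
So zosah → zoaksah.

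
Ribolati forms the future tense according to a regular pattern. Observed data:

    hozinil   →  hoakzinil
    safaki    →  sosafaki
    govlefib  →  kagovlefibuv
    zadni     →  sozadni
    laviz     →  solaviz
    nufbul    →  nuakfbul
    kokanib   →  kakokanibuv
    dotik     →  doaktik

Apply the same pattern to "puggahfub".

kapuggahfubuv

"puggahfub" ends in -b. The stems ending in -b (govlefib → kagovlefibuv, kokanib → kakokanibuv) add ka- … -uv around the stem.
The other patterns: stems ending in -i or -z add the prefix so-; stems ending in -k or -l insert -ak- after the first vowel.
So puggahfub → kapuggahfubuv.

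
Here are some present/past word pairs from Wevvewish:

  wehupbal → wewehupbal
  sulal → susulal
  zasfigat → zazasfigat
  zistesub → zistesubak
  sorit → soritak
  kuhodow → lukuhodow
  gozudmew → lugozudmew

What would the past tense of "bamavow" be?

zasfigat and sorit both end in -t yet inflect differently (zazasfigat, soritak), so the final letter is not what conditions the rule; the last vowel is.
"bamavow" has last vowel 'o'. The one such stem in the data (kuhodow → lukuhodow) adds the prefix lu-, so the same rule applies.
So bamavow → lubamavow.

lubamavow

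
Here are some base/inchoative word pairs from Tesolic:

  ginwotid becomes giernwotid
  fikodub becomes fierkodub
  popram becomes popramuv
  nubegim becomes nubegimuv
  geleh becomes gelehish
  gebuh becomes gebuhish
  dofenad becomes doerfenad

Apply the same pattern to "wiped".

"wiped" ends in -d. The stems ending in -d (ginwotid → giernwotid, dofenad → doerfenad) insert -er- after the first vowel.
The other patterns: stems ending in -m add -uv; stems ending in -h add -ish.
So wiped → wierped.

wierped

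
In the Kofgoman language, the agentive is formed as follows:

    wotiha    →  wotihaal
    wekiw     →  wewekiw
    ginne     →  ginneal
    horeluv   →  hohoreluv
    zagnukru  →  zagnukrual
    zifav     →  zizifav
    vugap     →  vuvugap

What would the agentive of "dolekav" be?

"dolekav" ends in a consonant. The stems ending in a consonant (vugap → vuvugap, horeluv → hohoreluv, wekiw → wewekiw) repeat the first consonant+vowel as a prefix.
The other pattern: stems ending in a vowel add -al.
So dolekav → dodolekav.

dodolekav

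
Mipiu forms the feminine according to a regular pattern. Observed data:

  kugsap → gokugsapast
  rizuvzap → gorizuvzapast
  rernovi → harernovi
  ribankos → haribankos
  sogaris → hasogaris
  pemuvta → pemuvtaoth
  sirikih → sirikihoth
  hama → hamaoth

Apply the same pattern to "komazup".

kugsap and pemuvta both have last vowel 'a' yet inflect differently (gokugsapast, pemuvtaoth), so the last vowel is not what conditions the rule; the final letter is.
"komazup" ends in -p. The stems ending in -p (kugsap → gokugsapast, rizuvzap → gorizuvzapast) add go- … -ast around the stem.
The other patterns: stems ending in -i or -s add the prefix ha-; stems ending in -a or -h add -oth.
So komazup → gokomazupast.

gokomazupast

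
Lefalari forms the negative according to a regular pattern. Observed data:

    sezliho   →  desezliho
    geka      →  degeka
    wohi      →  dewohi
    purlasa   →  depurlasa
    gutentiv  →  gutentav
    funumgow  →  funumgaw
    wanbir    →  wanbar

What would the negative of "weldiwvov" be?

weldiwvav

"weldiwvov" ends in a consonant. The stems ending in a consonant (gutentiv → gutentav, funumgow → funumgaw, wanbir → wanbar) change the last vowel to 'a'.
So weldiwvov → weldiwvav.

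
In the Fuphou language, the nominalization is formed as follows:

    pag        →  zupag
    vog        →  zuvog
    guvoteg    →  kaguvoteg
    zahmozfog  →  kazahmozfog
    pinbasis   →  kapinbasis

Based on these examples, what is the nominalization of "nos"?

"nos" has 1 vowel. The stems with 1 vowel (pag → zupag, vog → zuvog) add the prefix zu-.
So nos → zunos.

zunos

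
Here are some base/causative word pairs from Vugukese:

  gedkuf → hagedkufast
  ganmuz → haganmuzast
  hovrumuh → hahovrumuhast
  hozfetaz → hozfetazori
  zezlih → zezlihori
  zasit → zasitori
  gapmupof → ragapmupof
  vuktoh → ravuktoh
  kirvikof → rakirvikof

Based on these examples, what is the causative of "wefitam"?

ganmuz and hozfetaz both end in -z yet inflect differently (haganmuzast, hozfetazori), so the final letter is not what conditions the rule; the last vowel is.
"wefitam" has last vowel 'a'. The one such stem in the data (hozfetaz → hozfetazori) adds -ori, so the same rule applies.
So wefitam → wefitamori.

wefitamori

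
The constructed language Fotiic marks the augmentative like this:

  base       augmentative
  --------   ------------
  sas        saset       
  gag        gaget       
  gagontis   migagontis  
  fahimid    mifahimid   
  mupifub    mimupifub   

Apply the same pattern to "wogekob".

sas and gagontis both end in -s yet inflect differently (saset, migagontis), so the final letter is not what conditions the rule; the number of vowels is.
"wogekob" has 3 vowels. The stems with 3 vowels (gagontis → migagontis, fahimid → mifahimid, mupifub → mimupifub) add the prefix mi-.
The other pattern: stems with 1 vowel add -et.
So wogekob → miwogekob.

miwogekob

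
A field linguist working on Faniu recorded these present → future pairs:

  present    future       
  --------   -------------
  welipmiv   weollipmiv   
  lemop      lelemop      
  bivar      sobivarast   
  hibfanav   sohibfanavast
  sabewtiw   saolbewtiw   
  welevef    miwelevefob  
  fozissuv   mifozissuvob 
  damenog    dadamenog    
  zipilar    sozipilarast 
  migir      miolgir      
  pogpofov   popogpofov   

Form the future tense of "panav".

sopanavast

fozissuv and pogpofov both end in -v yet inflect differently (mifozissuvob, popogpofov), so the final letter is not what conditions the rule; the last vowel is.
"panav" has last vowel 'a'. The stems whose last vowel is 'a' (hibfanav → sohibfanavast, zipilar → sozipilarast, bivar → sobivarast) add so- … -ast around the stem.
The other patterns: stems whose last vowel is 'e' or 'u' add mi- … -ob around the stem; stems whose last vowel is 'o' repeat the first consonant+vowel as a prefix; stems whose last vowel is 'i' insert -ol- after the first vowel.
So panav → sopanavast.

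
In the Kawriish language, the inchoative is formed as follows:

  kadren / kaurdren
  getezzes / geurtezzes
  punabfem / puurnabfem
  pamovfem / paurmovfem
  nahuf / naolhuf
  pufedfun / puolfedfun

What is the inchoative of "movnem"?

mourvnem

kadren and pufedfun both end in -n yet inflect differently (kaurdren, puolfedfun), so the final letter is not what conditions the rule; the last vowel is.
"movnem" has last vowel 'e'. The stems whose last vowel is 'e' (kadren → kaurdren, getezzes → geurtezzes, punabfem → puurnabfem) insert -ur- after the first vowel.
The other pattern: stems whose last vowel is 'u' insert -ol- after the first vowel.
So movnem → mourvnem.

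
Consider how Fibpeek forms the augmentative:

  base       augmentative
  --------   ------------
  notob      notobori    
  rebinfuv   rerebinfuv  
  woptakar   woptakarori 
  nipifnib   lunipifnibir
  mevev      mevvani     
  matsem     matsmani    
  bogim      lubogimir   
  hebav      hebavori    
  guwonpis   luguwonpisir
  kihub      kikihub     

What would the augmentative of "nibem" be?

nibmani

nipifnib and kihub both end in -b yet inflect differently (lunipifnibir, kikihub), so the final letter is not what conditions the rule; the last vowel is.
"nibem" has last vowel 'e'. The stems whose last vowel is 'e' (matsem → matsmani, mevev → mevvani) delete the last vowel and add -ani.
The other patterns: stems whose last vowel is 'i' add lu- … -ir around the stem; stems whose last vowel is 'u' repeat the first consonant+vowel as a prefix; stems whose last vowel is 'a' or 'o' add -ori.
So nibem → nibmani.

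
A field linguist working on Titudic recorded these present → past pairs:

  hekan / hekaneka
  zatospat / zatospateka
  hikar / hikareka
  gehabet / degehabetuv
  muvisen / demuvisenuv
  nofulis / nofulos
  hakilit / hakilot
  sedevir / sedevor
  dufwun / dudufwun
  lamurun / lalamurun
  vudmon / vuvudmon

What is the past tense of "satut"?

sasatut

zatospat and gehabet both end in -t yet inflect differently (zatospateka, degehabetuv), so the final letter is not what conditions the rule; the last vowel is.
"satut" has last vowel 'u'. The stems whose last vowel is 'u' (dufwun → dudufwun, lamurun → lalamurun) repeat the first consonant+vowel as a prefix.
So satut → sasatut.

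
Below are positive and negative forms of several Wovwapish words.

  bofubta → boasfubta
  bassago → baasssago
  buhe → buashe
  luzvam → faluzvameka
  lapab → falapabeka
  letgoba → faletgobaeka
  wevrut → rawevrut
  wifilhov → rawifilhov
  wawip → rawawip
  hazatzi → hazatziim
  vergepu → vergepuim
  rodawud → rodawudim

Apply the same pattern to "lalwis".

"lalwis" begins with l-. The stems beginning with l- (luzvam → faluzvameka, lapab → falapabeka, letgoba → faletgobaeka) add fa- … -eka around the stem.
So lalwis → falalwiseka.

falalwiseka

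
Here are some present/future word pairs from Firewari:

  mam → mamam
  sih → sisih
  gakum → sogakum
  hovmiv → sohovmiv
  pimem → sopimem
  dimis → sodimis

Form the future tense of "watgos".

mam and gakum both end in -m yet inflect differently (mamam, sogakum), so the final letter is not what conditions the rule; the number of vowels is.
"watgos" has 2 vowels. The stems with 2 vowels (gakum → sogakum, hovmiv → sohovmiv, pimem → sopimem) add the prefix so-.
The other pattern: stems with 1 vowel repeat the first consonant+vowel as a prefix.
So watgos → sowatgos.

sowatgos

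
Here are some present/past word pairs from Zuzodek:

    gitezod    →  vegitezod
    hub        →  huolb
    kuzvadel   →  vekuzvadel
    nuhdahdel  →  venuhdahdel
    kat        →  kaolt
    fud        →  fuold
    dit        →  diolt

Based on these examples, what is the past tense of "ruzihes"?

veruzihes

fud and gitezod both end in -d yet inflect differently (fuold, vegitezod), so the final letter is not what conditions the rule; the number of vowels is.
"ruzihes" has 3 vowels. The stems with 3 vowels (kuzvadel → vekuzvadel, gitezod → vegitezod, nuhdahdel → venuhdahdel) add the prefix ve-.
So ruzihes → veruzihes.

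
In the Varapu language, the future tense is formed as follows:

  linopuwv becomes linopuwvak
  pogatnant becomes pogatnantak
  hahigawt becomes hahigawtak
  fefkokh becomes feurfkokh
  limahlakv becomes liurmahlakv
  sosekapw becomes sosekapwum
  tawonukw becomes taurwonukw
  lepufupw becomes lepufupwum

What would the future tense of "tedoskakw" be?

tawonukw and sosekapw both end in -w yet inflect differently (taurwonukw, sosekapwum), so the final letter is not what conditions the rule; the second-to-last letter is.
"tedoskakw" has second-to-last letter 'k'. The stems whose second-to-last letter is 'k' (tawonukw → taurwonukw, limahlakv → liurmahlakv, fefkokh → feurfkokh) insert -ur- after the first vowel.
So tedoskakw → teurdoskakw.

teurdoskakw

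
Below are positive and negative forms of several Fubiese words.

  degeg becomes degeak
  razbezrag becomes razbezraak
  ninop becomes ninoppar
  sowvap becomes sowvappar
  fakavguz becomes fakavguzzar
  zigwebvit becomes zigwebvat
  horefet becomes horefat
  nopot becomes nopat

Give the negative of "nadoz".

"nadoz" ends in -z. The one such stem in the data (fakavguz → fakavguzzar) doubles the final consonant and adds -ar (as do sowvap, ninop), so the same rule applies.
So nadoz → nadozzar.

nadozzar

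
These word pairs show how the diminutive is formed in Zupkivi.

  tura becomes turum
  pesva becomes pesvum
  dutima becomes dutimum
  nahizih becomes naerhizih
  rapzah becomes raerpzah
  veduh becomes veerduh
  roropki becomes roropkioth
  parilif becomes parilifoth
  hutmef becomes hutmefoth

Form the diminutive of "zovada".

tura and rapzah both have last vowel 'a' yet inflect differently (turum, raerpzah), so the last vowel is not what conditions the rule; the final letter is.
"zovada" ends in -a. The stems ending in -a (tura → turum, pesva → pesvum, dutima → dutimum) drop the final letter and add -um.
The other patterns: stems ending in -h insert -er- after the first vowel; stems ending in -f or -i add -oth.
So zovada → zovadum.

zovadum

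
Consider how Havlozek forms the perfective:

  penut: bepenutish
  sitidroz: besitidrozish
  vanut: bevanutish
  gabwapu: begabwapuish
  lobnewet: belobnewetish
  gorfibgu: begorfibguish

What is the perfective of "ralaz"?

Every pair shown (penut → bepenutish, sitidroz → besitidrozish, vanut → bevanutish, …) follows the same rule: add be- … -ish around the stem.
So ralaz → beralazish.

beralazish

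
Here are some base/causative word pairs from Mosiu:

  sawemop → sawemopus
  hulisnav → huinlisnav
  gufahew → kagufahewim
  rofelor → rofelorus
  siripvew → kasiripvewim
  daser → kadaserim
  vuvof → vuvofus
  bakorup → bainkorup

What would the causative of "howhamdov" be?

"howhamdov" has last vowel 'o'. The stems whose last vowel is 'o' (rofelor → rofelorus, sawemop → sawemopus, vuvof → vuvofus) add -us.
The other patterns: stems whose last vowel is 'e' add ka- … -im around the stem; stems whose last vowel is 'a' or 'u' insert -in- after the first vowel.
So howhamdov → howhamdovus.

howhamdovus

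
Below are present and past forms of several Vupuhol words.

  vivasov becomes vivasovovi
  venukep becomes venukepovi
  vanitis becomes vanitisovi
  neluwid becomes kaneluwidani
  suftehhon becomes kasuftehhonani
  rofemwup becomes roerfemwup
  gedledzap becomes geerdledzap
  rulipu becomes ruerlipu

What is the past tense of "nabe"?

kanabeani

"nabe" begins with n-. The one such stem in the data (neluwid → kaneluwidani) adds ka- … -ani around the stem, so the same rule applies.
The other patterns: stems beginning with v- add -ovi; stems beginning with g- or r- insert -er- after the first vowel.
So nabe → kanabeani.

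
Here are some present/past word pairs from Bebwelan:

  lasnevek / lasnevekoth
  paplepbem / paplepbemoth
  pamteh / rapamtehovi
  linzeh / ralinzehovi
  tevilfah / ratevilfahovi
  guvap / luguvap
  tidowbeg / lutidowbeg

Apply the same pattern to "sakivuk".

lasnevek and pamteh both have last vowel 'e' yet inflect differently (lasnevekoth, rapamtehovi), so the last vowel is not what conditions the rule; the final letter is.
"sakivuk" ends in -k. The one such stem in the data (lasnevek → lasnevekoth) adds -oth, so the same rule applies.
So sakivuk → sakivukoth.

sakivukoth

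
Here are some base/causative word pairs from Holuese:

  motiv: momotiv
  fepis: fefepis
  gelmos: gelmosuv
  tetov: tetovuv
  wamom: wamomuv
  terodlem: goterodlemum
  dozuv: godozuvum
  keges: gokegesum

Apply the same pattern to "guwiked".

"guwiked" has last vowel 'e'. The stems whose last vowel is 'e' (terodlem → goterodlemum, keges → gokegesum) add go- … -um around the stem.
So guwiked → goguwikedum.

goguwikedum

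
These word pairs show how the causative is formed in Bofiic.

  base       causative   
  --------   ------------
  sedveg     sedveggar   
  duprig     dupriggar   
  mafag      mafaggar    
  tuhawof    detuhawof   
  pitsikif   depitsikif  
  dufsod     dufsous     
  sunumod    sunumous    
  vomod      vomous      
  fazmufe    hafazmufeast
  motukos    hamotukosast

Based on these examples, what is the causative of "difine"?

hadifineast

"difine" ends in -e. The one such stem in the data (fazmufe → hafazmufeast) adds ha- … -ast around the stem, so the same rule applies.
The other patterns: stems ending in -g double the final consonant and add -ar; stems ending in -f add the prefix de-; stems ending in -d drop the final letter and add -us.
So difine → hadifineast.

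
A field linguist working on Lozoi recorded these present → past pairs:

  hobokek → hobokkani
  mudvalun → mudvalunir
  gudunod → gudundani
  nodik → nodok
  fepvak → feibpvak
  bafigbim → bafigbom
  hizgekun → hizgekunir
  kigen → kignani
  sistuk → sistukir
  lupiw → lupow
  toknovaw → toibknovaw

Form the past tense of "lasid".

toknovaw and lupiw both end in -w yet inflect differently (toibknovaw, lupow), so the final letter is not what conditions the rule; the last vowel is.
"lasid" has last vowel 'i'. The stems whose last vowel is 'i' (lupiw → lupow, bafigbim → bafigbom, nodik → nodok) change the last vowel to 'o'.
The other patterns: stems whose last vowel is 'a' insert -ib- after the first vowel; stems whose last vowel is 'e' or 'o' delete the last vowel and add -ani; stems whose last vowel is 'u' add -ir.
So lasid → lasod.

lasod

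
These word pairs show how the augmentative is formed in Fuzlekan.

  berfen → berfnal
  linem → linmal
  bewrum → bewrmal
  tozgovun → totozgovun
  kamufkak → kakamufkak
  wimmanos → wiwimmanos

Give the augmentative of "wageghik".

wawageghik

tozgovun and berfen both end in -n yet inflect differently (totozgovun, berfnal), so the final letter is not what conditions the rule; the number of vowels is.
"wageghik" has 3 vowels. The stems with 3 vowels (wimmanos → wiwimmanos, tozgovun → totozgovun, kamufkak → kakamufkak) repeat the first consonant+vowel as a prefix.
The other pattern: stems with 2 vowels delete the last vowel and add -al.
So wageghik → wawageghik.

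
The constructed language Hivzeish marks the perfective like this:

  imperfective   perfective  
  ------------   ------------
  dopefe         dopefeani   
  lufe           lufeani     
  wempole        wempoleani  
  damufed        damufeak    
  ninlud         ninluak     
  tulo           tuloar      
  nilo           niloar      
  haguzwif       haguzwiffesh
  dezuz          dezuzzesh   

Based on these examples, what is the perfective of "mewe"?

meweani

dopefe and damufed both have last vowel 'e' yet inflect differently (dopefeani, damufeak), so the last vowel is not what conditions the rule; the final letter is.
"mewe" ends in -e. The stems ending in -e (dopefe → dopefeani, lufe → lufeani, wempole → wempoleani) add -ani.
The other patterns: stems ending in -d drop the final letter and add -ak; stems ending in -o add -ar; stems ending in -f or -z double the final consonant and add -esh.
So mewe → meweani.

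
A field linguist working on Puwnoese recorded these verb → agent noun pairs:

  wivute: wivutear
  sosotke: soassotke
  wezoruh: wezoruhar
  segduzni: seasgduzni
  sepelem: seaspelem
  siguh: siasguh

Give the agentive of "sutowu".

suastowu

"sutowu" begins with s-. The stems beginning with s- (sosotke → soassotke, siguh → siasguh, sepelem → seaspelem) insert -as- after the first vowel.
The other pattern: stems beginning with w- add -ar.
So sutowu → suastowu.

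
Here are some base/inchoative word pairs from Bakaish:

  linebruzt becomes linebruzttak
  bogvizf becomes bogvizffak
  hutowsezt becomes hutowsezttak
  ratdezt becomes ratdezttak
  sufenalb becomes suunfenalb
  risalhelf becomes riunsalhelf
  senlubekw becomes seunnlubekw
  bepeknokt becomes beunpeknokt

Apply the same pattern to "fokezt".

fokezttak

bogvizf and risalhelf both end in -f yet inflect differently (bogvizffak, riunsalhelf), so the final letter is not what conditions the rule; the second-to-last letter is.
"fokezt" has second-to-last letter 'z'. The stems whose second-to-last letter is 'z' (linebruzt → linebruzttak, bogvizf → bogvizffak, hutowsezt → hutowsezttak) double the final consonant and add -ak.
The other pattern: stems whose second-to-last letter is 'k' or 'l' insert -un- after the first vowel.
So fokezt → fokezttak.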